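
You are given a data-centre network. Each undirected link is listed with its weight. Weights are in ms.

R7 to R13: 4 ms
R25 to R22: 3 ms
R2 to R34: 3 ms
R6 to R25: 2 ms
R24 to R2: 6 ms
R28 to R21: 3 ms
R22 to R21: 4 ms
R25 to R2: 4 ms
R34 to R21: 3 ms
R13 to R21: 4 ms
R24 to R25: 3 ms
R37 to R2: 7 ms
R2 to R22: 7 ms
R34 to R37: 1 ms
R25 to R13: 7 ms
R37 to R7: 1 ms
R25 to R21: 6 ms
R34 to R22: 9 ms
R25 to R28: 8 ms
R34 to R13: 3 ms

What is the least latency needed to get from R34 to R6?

Candidate routes:
R34 - R2 - R25 - R6: 3+4+2 = 9
R34 - R13 - R25 - R6: 3+7+2 = 12
R34 - R21 - R25 - R6: 3+6+2 = 11
The minimum is 9 ms via R34 - R2 - R25 - R6.

9 ms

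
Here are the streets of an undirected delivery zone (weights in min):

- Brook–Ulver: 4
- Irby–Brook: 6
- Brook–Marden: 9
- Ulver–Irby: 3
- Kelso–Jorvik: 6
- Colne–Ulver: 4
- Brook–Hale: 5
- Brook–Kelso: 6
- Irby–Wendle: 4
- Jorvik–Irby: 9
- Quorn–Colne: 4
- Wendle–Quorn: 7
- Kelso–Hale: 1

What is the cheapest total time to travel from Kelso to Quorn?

Settle nodes by increasing distance from Kelso:
Kelso: 0
Hale: 1  (via Kelso)
Brook: 6  (via Kelso)
Jorvik: 6  (via Kelso)
Ulver: 10  (via Brook)
Irby: 12  (via Brook)
Colne: 14  (via Ulver)
Marden: 15  (via Brook)
Wendle: 16  (via Irby)
Quorn: 18  (via Colne)
Shortest route: Kelso–Brook–Ulver–Colne–Quorn = 18 min.

18 min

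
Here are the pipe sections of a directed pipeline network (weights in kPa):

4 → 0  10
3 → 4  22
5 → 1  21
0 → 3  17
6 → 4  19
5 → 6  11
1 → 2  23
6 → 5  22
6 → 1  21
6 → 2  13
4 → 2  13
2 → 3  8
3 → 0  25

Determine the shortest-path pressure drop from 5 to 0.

Candidate routes:
5–6–2–3–0: 11+13+8+25 = 57
5–6–4–0: 11+19+10 = 40
Cheapest is 5–6–4–0 at 40 kPa.

40 kPa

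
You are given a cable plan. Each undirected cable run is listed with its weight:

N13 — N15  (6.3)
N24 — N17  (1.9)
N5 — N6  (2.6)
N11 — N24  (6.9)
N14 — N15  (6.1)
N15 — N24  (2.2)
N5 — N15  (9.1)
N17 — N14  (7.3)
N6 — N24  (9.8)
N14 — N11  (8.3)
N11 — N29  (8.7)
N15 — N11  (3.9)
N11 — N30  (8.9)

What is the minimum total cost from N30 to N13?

Candidate routes:
N30 → N11 → N14 → N15 → N13: 8.9+8.3+6.1+6.3 = 29.6
N30 → N11 → N24 → N15 → N13: 8.9+6.9+2.2+6.3 = 24.3
N30 → N11 → N15 → N13: 8.9+3.9+6.3 = 19.1
N30 → N11 → N14 → N17 → N24 → N15 → N13: 8.9+8.3+7.3+1.9+2.2+6.3 = 34.9
Cheapest is N30 → N11 → N15 → N13 at 19.1.

19.1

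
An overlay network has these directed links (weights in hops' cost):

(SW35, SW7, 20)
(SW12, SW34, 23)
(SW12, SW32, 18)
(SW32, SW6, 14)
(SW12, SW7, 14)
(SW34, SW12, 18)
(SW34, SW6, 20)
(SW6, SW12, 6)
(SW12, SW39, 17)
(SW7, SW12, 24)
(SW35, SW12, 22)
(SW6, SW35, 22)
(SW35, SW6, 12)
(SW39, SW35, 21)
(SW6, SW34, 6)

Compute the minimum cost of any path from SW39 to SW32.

Enumerating some paths:
SW39 - SW35 - SW6 - SW12 - SW32: 21+12+6+18 = 57
SW39 - SW35 - SW12 - SW32: 21+22+18 = 61
Cheapest is SW39 - SW35 - SW6 - SW12 - SW32 at 57 hops' cost.

57 hops' cost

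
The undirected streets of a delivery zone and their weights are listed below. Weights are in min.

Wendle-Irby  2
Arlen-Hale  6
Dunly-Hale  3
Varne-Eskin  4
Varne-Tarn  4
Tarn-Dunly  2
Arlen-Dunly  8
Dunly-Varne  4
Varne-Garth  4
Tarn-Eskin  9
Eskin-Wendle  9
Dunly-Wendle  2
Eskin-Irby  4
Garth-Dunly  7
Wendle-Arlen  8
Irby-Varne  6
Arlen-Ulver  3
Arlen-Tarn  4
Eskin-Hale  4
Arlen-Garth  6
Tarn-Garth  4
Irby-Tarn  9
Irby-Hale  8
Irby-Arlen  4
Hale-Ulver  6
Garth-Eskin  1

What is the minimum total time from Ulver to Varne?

Candidate routes:
Ulver–Arlen–Garth–Varne: 3+6+4 = 13
Ulver–Arlen–Tarn–Dunly–Varne: 3+4+2+4 = 13
Ulver–Arlen–Tarn–Varne: 3+4+4 = 11
Ulver–Arlen–Irby–Varne: 3+4+6 = 13
The minimum is 11 min via Ulver–Arlen–Tarn–Varne.

11 min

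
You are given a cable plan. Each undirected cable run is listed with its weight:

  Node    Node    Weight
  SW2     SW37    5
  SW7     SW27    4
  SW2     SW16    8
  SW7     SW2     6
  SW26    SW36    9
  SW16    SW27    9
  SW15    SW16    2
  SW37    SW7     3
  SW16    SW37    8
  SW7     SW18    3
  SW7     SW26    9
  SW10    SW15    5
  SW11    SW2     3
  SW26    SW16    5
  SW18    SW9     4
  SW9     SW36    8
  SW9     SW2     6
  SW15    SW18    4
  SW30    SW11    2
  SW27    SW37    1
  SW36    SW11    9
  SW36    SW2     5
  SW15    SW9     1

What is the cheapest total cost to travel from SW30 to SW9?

Shortest distances from SW30:
SW30: 0
SW11: 2  (via SW30)
SW2: 5  (via SW11)
SW36: 10  (via SW2)
SW37: 10  (via SW2)
SW9: 11  (via SW2)
Shortest route: SW30–SW11–SW2–SW9 = 11.

11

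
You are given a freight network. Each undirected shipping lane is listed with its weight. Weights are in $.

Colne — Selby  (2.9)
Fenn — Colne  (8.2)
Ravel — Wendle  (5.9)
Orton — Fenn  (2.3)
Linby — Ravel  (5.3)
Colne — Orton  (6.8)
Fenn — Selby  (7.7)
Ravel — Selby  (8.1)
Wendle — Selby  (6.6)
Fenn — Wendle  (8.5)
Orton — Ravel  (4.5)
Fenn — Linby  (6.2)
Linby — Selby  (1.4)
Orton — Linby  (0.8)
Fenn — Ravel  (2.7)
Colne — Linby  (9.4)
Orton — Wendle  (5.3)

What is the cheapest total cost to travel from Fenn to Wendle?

Running Dijkstra from Fenn:
Fenn: 0
Orton: 2.3  (via Fenn)
Ravel: 2.7  (via Fenn)
Linby: 3.1  (via Orton)
Selby: 4.5  (via Linby)
Colne: 7.4  (via Selby)
Wendle: 7.6  (via Orton)
Shortest route: Fenn → Orton → Wendle = $7.6.

$7.6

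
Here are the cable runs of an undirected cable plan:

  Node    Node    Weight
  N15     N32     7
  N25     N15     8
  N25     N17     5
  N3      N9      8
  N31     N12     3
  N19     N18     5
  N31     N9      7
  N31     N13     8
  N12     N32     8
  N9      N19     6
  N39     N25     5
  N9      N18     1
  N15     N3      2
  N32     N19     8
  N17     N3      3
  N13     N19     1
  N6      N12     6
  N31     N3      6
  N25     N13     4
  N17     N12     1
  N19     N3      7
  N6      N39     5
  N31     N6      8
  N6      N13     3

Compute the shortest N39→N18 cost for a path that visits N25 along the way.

15

Best N39 to N25: N39–N25 costing 5
Best N25 to N18: N25–N13–N19–N18 costing 10
Total via N25: 5 + 10 = 15.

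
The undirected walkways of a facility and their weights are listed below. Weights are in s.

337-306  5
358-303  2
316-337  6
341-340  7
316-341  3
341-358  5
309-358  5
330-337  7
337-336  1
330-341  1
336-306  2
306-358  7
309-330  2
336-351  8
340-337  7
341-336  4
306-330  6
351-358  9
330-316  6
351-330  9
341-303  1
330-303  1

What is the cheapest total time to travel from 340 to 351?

Running Dijkstra from 340:
340: 0
341: 7  (via 340)
337: 7  (via 340)
330: 8  (via 341)
303: 8  (via 341)
336: 8  (via 337)
316: 10  (via 341)
306: 10  (via 336)
309: 10  (via 330)
358: 10  (via 303)
351: 16  (via 336)
Shortest route: 340 → 337 → 336 → 351 = 16 s.

16 s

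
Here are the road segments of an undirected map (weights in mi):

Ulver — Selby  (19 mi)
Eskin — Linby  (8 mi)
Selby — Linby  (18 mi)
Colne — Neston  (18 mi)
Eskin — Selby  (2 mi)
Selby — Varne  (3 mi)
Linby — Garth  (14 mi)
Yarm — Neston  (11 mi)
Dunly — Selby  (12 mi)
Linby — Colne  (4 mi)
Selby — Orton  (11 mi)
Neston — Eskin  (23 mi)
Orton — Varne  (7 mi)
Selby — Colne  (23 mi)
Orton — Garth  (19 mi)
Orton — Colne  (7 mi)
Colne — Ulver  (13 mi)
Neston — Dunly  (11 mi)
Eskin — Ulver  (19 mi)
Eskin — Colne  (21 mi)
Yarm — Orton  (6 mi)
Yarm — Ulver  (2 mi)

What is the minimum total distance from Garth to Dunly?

Compare a few routes:
Garth - Orton - Varne - Selby - Dunly: 19+7+3+12 = 41
Garth - Linby - Eskin - Selby - Dunly: 14+8+2+12 = 36
The minimum is 36 mi via Garth - Linby - Eskin - Selby - Dunly.

36 mi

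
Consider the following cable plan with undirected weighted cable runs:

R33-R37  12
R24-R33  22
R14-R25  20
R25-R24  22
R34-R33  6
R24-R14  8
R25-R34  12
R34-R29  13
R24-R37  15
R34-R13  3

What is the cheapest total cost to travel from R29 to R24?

Candidate routes:
R29 → R34 → R33 → R37 → R24: 13+6+12+15 = 46
R29 → R34 → R33 → R24: 13+6+22 = 41
Cheapest is R29 → R34 → R33 → R24 at 41.

41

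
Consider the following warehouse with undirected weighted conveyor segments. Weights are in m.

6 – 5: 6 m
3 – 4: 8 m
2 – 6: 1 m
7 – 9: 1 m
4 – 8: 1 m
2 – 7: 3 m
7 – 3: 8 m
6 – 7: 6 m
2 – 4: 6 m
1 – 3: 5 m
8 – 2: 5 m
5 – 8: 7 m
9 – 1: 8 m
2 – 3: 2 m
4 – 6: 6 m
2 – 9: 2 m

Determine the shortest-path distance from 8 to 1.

Compare a few routes:
8–4–2–3–1: 1+6+2+5 = 14
8–4–3–1: 1+8+5 = 14
8–2–3–1: 5+2+5 = 12
8–4–6–2–3–1: 1+6+1+2+5 = 15
The minimum is 12 m via 8–2–3–1.

12 m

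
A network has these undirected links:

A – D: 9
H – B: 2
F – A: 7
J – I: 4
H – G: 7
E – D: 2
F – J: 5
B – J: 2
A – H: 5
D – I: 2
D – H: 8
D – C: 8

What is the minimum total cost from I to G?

15

Candidate routes:
I - D - H - G: 2+8+7 = 17
I - J - B - H - G: 4+2+2+7 = 15
I - D - A - H - G: 2+9+5+7 = 23
The minimum is 15 via I - J - B - H - G.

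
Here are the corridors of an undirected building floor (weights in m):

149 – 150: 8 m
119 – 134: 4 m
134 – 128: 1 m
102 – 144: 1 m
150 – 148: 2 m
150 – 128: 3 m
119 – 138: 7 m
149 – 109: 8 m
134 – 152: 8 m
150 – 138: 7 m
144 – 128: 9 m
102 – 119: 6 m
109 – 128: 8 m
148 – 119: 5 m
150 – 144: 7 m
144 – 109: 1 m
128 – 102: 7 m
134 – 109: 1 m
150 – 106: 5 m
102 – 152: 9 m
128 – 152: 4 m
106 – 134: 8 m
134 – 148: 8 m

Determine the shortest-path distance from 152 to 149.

Enumerating some paths:
152 → 128 → 150 → 149: 4+3+8 = 15
152 → 128 → 134 → 109 → 149: 4+1+1+8 = 14
152 → 134 → 109 → 149: 8+1+8 = 17
152 → 102 → 144 → 109 → 149: 9+1+1+8 = 19
The minimum is 14 m via 152 → 128 → 134 → 109 → 149.

14 m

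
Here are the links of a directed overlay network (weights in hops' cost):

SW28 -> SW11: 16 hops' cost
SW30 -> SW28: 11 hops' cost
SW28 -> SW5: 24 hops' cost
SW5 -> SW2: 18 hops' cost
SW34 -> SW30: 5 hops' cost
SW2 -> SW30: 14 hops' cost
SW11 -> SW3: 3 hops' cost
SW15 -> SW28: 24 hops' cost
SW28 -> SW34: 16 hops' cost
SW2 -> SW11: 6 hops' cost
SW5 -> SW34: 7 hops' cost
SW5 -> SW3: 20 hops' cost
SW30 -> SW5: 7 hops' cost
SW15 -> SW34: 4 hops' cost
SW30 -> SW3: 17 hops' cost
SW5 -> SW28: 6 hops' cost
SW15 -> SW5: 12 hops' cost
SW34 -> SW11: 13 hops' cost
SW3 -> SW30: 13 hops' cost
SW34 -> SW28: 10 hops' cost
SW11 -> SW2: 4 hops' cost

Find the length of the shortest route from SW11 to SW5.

Shortest distances from SW11:
SW11: 0
SW3: 3  (via SW11)
SW2: 4  (via SW11)
SW30: 16  (via SW3)
SW5: 23  (via SW30)
Shortest route: SW11 → SW3 → SW30 → SW5 = 23 hops' cost.

23 hops' cost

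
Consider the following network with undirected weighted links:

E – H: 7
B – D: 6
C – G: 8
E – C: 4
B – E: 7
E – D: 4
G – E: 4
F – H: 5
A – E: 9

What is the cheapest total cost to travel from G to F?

16

Shortest distances from G:
G: 0
E: 4  (via G)
C: 8  (via G)
D: 8  (via E)
B: 11  (via E)
H: 11  (via E)
A: 13  (via E)
F: 16  (via H)
Shortest route: G–E–H–F = 16.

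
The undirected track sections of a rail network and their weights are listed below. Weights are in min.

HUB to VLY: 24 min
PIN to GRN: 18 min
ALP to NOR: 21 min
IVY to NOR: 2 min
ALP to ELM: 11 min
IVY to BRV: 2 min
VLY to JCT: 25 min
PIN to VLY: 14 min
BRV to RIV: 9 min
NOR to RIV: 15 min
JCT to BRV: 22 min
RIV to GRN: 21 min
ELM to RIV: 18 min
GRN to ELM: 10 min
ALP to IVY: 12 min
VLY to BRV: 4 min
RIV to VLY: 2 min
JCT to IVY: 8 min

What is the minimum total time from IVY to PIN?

Candidate routes:
IVY–BRV–VLY–PIN: 2+4+14 = 20
IVY–NOR–RIV–VLY–PIN: 2+15+2+14 = 33
IVY–BRV–RIV–VLY–PIN: 2+9+2+14 = 27
Cheapest is IVY–BRV–VLY–PIN at 20 min.

20 min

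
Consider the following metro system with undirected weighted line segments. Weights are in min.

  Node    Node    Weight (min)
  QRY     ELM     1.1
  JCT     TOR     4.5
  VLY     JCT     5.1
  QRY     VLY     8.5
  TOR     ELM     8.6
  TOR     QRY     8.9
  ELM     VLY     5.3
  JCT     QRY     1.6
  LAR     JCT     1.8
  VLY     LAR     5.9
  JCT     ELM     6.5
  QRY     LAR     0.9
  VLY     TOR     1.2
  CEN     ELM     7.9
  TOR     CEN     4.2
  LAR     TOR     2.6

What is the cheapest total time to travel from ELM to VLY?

5.3 min

Candidate routes:
ELM - QRY - LAR - TOR - VLY: 1.1+0.9+2.6+1.2 = 5.8
ELM - VLY: 5.3 = 5.3
The minimum is 5.3 min via ELM - VLY.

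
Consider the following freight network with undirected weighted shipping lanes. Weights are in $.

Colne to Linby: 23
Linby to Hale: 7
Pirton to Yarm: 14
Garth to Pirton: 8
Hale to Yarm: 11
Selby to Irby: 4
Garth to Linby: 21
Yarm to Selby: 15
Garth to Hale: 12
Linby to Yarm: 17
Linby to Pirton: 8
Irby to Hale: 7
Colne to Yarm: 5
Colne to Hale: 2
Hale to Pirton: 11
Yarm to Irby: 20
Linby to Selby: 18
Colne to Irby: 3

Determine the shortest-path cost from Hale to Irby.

Enumerating some paths:
Hale → Irby: 7 = 7
Hale → Colne → Irby: 2+3 = 5
The minimum is $5 via Hale → Colne → Irby.

$5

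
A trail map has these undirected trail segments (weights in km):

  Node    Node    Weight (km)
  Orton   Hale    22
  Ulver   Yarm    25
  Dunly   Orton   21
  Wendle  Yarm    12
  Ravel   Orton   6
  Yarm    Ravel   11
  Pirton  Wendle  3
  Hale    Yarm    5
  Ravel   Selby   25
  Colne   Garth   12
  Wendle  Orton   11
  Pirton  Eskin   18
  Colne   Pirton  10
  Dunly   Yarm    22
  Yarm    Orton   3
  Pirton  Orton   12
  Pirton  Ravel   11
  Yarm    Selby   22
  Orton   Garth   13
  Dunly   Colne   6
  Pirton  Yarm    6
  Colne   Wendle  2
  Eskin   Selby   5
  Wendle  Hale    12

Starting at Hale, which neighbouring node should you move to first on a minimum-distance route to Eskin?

Enumerating some paths:
Hale–Wendle–Pirton–Eskin: 12+3+18 = 33
Hale–Yarm–Selby–Eskin: 5+22+5 = 32
Hale–Yarm–Pirton–Eskin: 5+6+18 = 29
The minimum is 29 km via Hale–Yarm–Pirton–Eskin.
So from Hale the first move is to Yarm.

Yarm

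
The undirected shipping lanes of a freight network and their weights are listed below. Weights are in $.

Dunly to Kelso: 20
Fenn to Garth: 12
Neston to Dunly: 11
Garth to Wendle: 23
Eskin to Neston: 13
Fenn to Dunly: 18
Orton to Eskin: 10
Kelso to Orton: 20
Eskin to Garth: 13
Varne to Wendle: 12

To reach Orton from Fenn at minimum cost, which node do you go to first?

Enumerating some paths:
Fenn - Dunly - Neston - Eskin - Orton: 18+11+13+10 = 52
Fenn - Garth - Eskin - Orton: 12+13+10 = 35
Cheapest is Fenn - Garth - Eskin - Orton at $35.
So from Fenn the first move is to Garth.

Garth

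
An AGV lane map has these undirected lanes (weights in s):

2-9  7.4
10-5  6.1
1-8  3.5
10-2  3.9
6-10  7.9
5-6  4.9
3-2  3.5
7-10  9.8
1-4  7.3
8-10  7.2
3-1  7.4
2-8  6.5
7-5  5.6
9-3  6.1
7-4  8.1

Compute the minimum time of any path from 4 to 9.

20.8 s

Compare a few routes:
4 → 1 → 8 → 2 → 3 → 9: 7.3+3.5+6.5+3.5+6.1 = 26.9
4 → 1 → 3 → 2 → 9: 7.3+7.4+3.5+7.4 = 25.6
4 → 1 → 8 → 2 → 9: 7.3+3.5+6.5+7.4 = 24.7
4 → 1 → 3 → 9: 7.3+7.4+6.1 = 20.8
Cheapest is 4 → 1 → 3 → 9 at 20.8 s.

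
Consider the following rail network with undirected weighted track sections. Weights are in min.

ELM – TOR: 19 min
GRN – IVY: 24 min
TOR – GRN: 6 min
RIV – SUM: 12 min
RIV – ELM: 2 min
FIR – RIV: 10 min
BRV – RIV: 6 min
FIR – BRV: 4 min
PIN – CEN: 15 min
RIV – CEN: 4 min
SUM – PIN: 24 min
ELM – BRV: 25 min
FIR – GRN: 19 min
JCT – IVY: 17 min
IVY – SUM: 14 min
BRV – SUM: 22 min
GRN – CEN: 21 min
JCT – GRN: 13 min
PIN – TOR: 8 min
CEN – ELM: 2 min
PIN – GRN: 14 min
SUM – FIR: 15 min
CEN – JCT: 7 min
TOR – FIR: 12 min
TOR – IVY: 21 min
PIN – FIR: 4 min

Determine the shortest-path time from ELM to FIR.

12 min

Settle nodes by increasing distance from ELM:
ELM: 0
RIV: 2  (via ELM)
CEN: 2  (via ELM)
BRV: 8  (via RIV)
JCT: 9  (via CEN)
FIR: 12  (via RIV)
Shortest route: ELM–RIV–FIR = 12 min.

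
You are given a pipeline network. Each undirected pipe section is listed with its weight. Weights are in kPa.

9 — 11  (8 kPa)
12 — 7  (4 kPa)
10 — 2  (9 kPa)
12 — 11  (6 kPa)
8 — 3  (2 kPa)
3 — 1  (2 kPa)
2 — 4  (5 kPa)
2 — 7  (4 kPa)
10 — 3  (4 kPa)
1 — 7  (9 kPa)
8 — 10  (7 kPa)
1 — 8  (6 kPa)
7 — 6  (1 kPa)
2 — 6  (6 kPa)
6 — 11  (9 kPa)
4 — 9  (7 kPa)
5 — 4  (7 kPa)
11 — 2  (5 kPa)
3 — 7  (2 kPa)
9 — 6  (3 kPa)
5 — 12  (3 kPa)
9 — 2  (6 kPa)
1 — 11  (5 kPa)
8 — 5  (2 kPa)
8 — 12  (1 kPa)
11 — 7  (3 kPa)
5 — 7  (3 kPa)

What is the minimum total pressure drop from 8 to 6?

5 kPa

Shortest distances from 8:
8: 0
12: 1  (via 8)
3: 2  (via 8)
5: 2  (via 8)
1: 4  (via 3)
7: 4  (via 3)
6: 5  (via 7)
Shortest route: 8 → 3 → 7 → 6 = 5 kPa.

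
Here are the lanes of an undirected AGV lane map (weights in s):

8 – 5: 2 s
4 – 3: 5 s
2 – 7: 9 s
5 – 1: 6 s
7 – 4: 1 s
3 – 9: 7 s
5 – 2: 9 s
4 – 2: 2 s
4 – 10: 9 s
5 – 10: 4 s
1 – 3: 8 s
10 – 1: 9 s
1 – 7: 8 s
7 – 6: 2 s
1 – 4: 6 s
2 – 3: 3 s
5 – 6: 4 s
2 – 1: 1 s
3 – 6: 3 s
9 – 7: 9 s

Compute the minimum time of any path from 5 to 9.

14 s

Settle nodes by increasing distance from 5:
5: 0
8: 2  (via 5)
6: 4  (via 5)
10: 4  (via 5)
1: 6  (via 5)
7: 6  (via 6)
2: 7  (via 1)
3: 7  (via 6)
4: 7  (via 7)
9: 14  (via 3)
Shortest route: 5 → 6 → 3 → 9 = 14 s.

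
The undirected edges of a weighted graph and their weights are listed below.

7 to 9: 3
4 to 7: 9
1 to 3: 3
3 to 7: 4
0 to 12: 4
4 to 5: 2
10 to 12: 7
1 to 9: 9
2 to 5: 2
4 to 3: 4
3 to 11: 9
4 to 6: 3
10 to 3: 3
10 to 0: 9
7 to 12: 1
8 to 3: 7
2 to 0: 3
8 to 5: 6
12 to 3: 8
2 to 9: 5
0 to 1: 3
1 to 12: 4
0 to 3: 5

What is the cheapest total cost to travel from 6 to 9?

Running Dijkstra from 6:
6: 0
4: 3  (via 6)
5: 5  (via 4)
2: 7  (via 5)
3: 7  (via 4)
0: 10  (via 2)
1: 10  (via 3)
10: 10  (via 3)
7: 11  (via 3)
8: 11  (via 5)
9: 12  (via 2)
Shortest route: 6 → 4 → 5 → 2 → 9 = 12.

12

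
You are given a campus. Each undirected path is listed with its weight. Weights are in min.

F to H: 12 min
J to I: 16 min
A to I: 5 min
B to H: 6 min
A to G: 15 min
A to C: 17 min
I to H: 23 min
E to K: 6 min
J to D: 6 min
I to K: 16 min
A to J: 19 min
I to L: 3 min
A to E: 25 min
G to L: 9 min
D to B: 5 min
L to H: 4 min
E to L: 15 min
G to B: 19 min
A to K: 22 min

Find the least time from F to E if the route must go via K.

Best F to K: F → H → L → I → K costing 35
Shortest K→E: K → E = 6
Total via K: 35 + 6 = 41 min.

41 min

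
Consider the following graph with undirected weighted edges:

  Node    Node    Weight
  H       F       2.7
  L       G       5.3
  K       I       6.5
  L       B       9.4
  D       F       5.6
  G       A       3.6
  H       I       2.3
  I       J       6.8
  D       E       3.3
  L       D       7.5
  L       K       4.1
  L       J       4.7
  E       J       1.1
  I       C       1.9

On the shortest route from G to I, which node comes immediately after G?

Candidate routes:
G–L–J–I: 5.3+4.7+6.8 = 16.8
G–L–K–I: 5.3+4.1+6.5 = 15.9
G–L–D–F–H–I: 5.3+7.5+5.6+2.7+2.3 = 23.4
Cheapest is G–L–K–I at 15.9.
So from G the first move is to L.

L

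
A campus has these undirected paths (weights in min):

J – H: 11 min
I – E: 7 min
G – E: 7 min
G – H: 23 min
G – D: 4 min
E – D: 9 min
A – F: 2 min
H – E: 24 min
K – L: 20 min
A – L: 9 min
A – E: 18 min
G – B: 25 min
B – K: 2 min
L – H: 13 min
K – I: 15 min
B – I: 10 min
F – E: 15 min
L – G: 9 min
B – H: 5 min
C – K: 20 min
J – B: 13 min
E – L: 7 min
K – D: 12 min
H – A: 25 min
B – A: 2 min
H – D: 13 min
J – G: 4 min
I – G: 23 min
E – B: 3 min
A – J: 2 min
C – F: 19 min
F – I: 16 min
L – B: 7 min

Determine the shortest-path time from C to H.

27 min

Running Dijkstra from C:
C: 0
F: 19  (via C)
K: 20  (via C)
A: 21  (via F)
B: 22  (via K)
J: 23  (via A)
E: 25  (via B)
G: 27  (via J)
H: 27  (via B)
Shortest route: C → K → B → H = 27 min.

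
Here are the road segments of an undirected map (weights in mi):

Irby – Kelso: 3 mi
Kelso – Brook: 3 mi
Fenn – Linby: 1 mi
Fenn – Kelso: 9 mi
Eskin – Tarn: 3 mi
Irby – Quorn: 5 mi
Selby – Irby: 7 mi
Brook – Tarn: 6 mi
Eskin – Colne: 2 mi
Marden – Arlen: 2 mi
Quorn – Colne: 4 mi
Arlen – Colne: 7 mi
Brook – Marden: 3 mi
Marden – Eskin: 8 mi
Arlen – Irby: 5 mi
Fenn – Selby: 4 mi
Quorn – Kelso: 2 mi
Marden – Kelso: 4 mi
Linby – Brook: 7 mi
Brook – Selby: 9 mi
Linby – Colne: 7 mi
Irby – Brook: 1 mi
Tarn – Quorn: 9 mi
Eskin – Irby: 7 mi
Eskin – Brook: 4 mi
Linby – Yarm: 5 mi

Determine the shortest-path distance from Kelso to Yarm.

Settle nodes by increasing distance from Kelso:
Kelso: 0
Quorn: 2  (via Kelso)
Brook: 3  (via Kelso)
Irby: 3  (via Kelso)
Marden: 4  (via Kelso)
Arlen: 6  (via Marden)
Colne: 6  (via Quorn)
Eskin: 7  (via Brook)
Tarn: 9  (via Brook)
Fenn: 9  (via Kelso)
Selby: 10  (via Irby)
Linby: 10  (via Brook)
Yarm: 15  (via Linby)
Shortest route: Kelso → Brook → Linby → Yarm = 15 mi.

15 mi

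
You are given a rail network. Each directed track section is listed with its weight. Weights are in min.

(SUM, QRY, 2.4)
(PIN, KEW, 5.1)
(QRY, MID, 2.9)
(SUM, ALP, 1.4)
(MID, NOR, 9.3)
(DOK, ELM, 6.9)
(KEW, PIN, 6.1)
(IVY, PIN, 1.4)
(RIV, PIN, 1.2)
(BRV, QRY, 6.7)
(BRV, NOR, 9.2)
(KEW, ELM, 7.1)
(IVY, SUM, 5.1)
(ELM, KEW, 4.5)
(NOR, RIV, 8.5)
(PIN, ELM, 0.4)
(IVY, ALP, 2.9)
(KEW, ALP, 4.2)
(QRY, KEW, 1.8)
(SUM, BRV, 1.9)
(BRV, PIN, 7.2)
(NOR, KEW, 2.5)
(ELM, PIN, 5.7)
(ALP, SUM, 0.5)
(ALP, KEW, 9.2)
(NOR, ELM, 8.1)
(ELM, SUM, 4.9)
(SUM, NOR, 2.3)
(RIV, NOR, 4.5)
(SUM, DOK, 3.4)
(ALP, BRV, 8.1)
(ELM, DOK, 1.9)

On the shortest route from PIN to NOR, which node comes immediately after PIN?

ELM

Compare a few routes:
PIN–ELM–KEW–ALP–SUM–NOR: 0.4+4.5+4.2+0.5+2.3 = 11.9
PIN–ELM–SUM–NOR: 0.4+4.9+2.3 = 7.6
PIN–KEW–ALP–SUM–NOR: 5.1+4.2+0.5+2.3 = 12.1
The minimum is 7.6 min via PIN–ELM–SUM–NOR.
So from PIN the first move is to ELM.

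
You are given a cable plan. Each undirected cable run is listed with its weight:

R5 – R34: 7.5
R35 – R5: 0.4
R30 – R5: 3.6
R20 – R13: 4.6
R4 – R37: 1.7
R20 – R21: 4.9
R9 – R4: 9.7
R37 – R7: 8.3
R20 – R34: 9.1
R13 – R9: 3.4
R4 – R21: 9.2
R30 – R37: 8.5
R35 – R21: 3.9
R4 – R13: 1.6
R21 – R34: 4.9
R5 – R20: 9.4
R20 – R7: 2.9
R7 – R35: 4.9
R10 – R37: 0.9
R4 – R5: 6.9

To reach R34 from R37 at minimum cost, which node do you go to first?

R4

Candidate routes:
R37–R4–R13–R20–R34: 1.7+1.6+4.6+9.1 = 17
R37–R4–R21–R34: 1.7+9.2+4.9 = 15.8
R37–R4–R5–R34: 1.7+6.9+7.5 = 16.1
Cheapest is R37–R4–R21–R34 at 15.8.
So from R37 the first move is to R4.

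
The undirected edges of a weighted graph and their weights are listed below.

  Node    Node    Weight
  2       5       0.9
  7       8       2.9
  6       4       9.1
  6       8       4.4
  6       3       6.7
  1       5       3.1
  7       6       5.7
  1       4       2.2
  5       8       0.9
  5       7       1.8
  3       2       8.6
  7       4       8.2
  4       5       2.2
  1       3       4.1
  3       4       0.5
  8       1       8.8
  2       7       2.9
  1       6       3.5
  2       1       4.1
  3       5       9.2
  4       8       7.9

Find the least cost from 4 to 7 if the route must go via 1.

Best 4 to 1: 4 → 1 costing 2.2
Best 1 to 7: 1 → 5 → 7 costing 4.9
Total via 1: 2.2 + 4.9 = 7.1.

7.1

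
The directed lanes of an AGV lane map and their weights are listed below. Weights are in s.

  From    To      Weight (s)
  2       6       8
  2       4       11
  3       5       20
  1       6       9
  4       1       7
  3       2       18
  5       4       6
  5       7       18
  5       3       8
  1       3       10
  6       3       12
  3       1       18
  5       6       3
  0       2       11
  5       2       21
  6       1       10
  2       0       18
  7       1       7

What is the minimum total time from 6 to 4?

Enumerating some paths:
6–1–3–2–4: 10+10+18+11 = 49
6–1–3–5–4: 10+10+20+6 = 46
6–3–2–4: 12+18+11 = 41
6–3–5–4: 12+20+6 = 38
Cheapest is 6–3–5–4 at 38 s.

38 s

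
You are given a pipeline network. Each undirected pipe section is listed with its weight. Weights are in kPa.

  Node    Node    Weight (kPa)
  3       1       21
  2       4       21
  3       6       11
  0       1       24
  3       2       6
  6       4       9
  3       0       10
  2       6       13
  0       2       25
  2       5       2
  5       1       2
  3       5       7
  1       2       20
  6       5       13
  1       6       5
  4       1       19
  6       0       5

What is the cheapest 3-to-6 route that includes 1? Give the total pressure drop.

Shortest 3→1: 3–5–1 = 9
Best 1 to 6: 1–6 costing 5
Total via 1: 9 + 5 = 14 kPa.

14 kPa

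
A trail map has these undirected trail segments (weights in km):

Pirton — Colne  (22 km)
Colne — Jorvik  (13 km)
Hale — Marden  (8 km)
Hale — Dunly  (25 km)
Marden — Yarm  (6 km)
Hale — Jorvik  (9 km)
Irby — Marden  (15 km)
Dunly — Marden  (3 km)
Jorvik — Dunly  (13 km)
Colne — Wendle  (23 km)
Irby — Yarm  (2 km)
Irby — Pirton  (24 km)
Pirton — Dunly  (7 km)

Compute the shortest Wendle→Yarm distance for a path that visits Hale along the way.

59 km

Best Wendle to Hale: Wendle–Colne–Jorvik–Hale costing 45
Best Hale to Yarm: Hale–Marden–Yarm costing 14
Total via Hale: 45 + 14 = 59 km.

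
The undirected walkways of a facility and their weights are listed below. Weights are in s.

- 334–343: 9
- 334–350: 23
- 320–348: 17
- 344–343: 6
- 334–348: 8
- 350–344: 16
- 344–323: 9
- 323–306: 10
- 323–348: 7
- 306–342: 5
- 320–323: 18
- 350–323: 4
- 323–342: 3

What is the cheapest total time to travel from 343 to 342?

Candidate routes:
343 → 344 → 323 → 342: 6+9+3 = 18
343 → 334 → 348 → 323 → 342: 9+8+7+3 = 27
Cheapest is 343 → 344 → 323 → 342 at 18 s.

18 s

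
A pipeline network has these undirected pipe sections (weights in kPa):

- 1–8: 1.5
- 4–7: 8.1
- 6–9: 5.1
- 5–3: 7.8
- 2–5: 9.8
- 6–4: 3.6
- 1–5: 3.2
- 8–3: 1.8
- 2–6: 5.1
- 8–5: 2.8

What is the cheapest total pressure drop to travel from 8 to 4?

21.3 kPa

Compare a few routes:
8–5–2–6–4: 2.8+9.8+5.1+3.6 = 21.3
8–1–5–2–6–4: 1.5+3.2+9.8+5.1+3.6 = 23.2
8–3–5–2–6–4: 1.8+7.8+9.8+5.1+3.6 = 28.1
The minimum is 21.3 kPa via 8–5–2–6–4.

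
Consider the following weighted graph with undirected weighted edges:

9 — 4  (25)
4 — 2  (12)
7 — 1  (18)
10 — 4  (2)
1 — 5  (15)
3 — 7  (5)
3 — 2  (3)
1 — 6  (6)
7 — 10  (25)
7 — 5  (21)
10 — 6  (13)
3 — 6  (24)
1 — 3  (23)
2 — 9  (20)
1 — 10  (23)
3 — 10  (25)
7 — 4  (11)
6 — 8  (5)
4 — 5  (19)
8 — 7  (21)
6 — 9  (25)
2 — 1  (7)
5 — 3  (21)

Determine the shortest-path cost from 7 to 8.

Settle nodes by increasing distance from 7:
7: 0
3: 5  (via 7)
2: 8  (via 3)
4: 11  (via 7)
10: 13  (via 4)
1: 15  (via 2)
5: 21  (via 7)
6: 21  (via 1)
8: 21  (via 7)
Shortest route: 7–8 = 21.

21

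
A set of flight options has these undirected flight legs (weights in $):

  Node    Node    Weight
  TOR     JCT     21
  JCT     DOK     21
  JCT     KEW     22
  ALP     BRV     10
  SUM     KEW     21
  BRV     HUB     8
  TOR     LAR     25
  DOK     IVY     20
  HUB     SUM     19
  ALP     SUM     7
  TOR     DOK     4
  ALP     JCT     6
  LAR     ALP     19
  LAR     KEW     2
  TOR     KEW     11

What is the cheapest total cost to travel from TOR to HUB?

$45

Compare a few routes:
TOR - DOK - JCT - ALP - BRV - HUB: 4+21+6+10+8 = 49
TOR - JCT - ALP - BRV - HUB: 21+6+10+8 = 45
The minimum is $45 via TOR - JCT - ALP - BRV - HUB.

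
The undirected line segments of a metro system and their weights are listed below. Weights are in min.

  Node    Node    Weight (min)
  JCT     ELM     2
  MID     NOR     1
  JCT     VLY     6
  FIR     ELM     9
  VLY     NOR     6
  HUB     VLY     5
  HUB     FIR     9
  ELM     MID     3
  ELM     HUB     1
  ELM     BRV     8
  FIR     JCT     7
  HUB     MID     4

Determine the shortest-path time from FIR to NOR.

13 min

Settle nodes by increasing distance from FIR:
FIR: 0
JCT: 7  (via FIR)
HUB: 9  (via FIR)
ELM: 9  (via FIR)
MID: 12  (via ELM)
VLY: 13  (via JCT)
NOR: 13  (via MID)
Shortest route: FIR–ELM–MID–NOR = 13 min.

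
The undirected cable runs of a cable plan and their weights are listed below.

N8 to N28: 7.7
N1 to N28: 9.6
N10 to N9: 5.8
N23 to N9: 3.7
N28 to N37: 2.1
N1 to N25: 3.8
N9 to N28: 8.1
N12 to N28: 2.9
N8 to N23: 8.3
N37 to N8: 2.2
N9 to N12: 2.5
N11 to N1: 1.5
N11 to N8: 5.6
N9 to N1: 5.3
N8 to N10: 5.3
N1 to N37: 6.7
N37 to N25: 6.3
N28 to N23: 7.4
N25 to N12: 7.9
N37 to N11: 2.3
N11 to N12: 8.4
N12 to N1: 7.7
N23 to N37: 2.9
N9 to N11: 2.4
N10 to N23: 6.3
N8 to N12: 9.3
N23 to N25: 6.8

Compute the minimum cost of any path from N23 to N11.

Running Dijkstra from N23:
N23: 0
N37: 2.9  (via N23)
N9: 3.7  (via N23)
N28: 5  (via N37)
N8: 5.1  (via N37)
N11: 5.2  (via N37)
Shortest route: N23–N37–N11 = 5.2.

5.2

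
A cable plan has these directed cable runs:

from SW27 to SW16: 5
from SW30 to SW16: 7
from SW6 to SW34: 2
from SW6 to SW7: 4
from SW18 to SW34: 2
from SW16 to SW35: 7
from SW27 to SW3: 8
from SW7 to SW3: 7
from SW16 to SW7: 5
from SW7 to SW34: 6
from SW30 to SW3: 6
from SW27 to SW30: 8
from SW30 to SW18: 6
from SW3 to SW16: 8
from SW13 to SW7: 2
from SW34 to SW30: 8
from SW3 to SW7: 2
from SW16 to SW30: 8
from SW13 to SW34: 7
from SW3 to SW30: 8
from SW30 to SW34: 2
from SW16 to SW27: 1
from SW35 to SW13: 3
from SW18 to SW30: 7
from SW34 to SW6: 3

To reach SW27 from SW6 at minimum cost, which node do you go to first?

SW34

Enumerating some paths:
SW6–SW34–SW30–SW3–SW16–SW27: 2+8+6+8+1 = 25
SW6–SW7–SW3–SW16–SW27: 4+7+8+1 = 20
SW6–SW34–SW30–SW16–SW27: 2+8+7+1 = 18
Cheapest is SW6–SW34–SW30–SW16–SW27 at 18.
So from SW6 the first move is to SW34.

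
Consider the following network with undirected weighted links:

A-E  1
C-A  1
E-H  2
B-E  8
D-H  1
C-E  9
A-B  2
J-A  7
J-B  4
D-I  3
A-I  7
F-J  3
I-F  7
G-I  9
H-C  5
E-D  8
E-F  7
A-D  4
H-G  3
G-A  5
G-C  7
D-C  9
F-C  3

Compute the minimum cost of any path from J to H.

9

Shortest distances from J:
J: 0
F: 3  (via J)
B: 4  (via J)
A: 6  (via B)
C: 6  (via F)
E: 7  (via A)
H: 9  (via E)
Shortest route: J → B → A → E → H = 9.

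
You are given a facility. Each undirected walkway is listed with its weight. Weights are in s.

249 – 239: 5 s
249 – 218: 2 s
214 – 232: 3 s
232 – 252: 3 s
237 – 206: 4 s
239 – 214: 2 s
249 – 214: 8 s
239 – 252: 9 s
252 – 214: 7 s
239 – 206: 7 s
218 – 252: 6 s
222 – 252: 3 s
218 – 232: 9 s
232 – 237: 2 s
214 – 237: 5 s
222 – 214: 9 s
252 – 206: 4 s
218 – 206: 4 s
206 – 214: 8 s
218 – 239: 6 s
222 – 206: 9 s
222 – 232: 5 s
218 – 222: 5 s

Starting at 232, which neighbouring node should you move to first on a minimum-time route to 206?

237

Compare a few routes:
232 → 252 → 206: 3+4 = 7
232 → 237 → 206: 2+4 = 6
The minimum is 6 s via 232 → 237 → 206.
So from 232 the first move is to 237.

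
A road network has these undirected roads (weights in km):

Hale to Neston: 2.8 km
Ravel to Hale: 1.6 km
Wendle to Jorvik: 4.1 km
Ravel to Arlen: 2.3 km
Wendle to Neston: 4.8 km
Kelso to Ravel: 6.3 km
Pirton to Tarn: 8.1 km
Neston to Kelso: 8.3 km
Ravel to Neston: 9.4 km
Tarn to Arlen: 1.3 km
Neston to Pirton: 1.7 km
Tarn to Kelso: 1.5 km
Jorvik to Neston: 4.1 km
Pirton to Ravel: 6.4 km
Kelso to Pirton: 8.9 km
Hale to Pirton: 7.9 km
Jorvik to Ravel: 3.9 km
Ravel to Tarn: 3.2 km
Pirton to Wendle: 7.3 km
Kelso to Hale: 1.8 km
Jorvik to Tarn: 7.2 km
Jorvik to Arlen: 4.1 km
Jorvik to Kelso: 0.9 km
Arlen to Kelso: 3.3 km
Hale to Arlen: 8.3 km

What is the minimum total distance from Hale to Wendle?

6.8 km

Candidate routes:
Hale → Ravel → Jorvik → Wendle: 1.6+3.9+4.1 = 9.6
Hale → Neston → Wendle: 2.8+4.8 = 7.6
Hale → Kelso → Jorvik → Wendle: 1.8+0.9+4.1 = 6.8
The minimum is 6.8 km via Hale → Kelso → Jorvik → Wendle.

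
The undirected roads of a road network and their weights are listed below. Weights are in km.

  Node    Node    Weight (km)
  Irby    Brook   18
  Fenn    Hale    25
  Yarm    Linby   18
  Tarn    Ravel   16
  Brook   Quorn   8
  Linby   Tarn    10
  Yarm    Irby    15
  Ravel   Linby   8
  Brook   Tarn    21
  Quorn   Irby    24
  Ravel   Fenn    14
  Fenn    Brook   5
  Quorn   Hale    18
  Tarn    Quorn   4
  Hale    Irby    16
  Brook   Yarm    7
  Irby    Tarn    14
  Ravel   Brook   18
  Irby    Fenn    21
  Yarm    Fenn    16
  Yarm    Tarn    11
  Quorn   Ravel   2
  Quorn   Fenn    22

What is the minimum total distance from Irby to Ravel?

20 km

Running Dijkstra from Irby:
Irby: 0
Tarn: 14  (via Irby)
Yarm: 15  (via Irby)
Hale: 16  (via Irby)
Brook: 18  (via Irby)
Quorn: 18  (via Tarn)
Ravel: 20  (via Quorn)
Shortest route: Irby–Tarn–Quorn–Ravel = 20 km.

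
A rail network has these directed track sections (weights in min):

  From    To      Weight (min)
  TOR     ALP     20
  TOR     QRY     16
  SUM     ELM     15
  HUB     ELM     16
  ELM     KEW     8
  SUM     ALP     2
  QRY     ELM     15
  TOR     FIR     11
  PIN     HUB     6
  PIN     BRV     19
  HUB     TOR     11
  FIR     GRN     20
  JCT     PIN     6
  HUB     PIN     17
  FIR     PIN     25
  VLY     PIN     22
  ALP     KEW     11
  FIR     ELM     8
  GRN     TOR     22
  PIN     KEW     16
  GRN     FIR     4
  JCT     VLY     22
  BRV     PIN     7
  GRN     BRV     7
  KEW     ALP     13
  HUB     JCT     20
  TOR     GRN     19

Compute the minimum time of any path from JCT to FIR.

Shortest distances from JCT:
JCT: 0
PIN: 6  (via JCT)
HUB: 12  (via PIN)
KEW: 22  (via PIN)
VLY: 22  (via JCT)
TOR: 23  (via HUB)
BRV: 25  (via PIN)
ELM: 28  (via HUB)
FIR: 34  (via TOR)
Shortest route: JCT → PIN → HUB → TOR → FIR = 34 min.

34 min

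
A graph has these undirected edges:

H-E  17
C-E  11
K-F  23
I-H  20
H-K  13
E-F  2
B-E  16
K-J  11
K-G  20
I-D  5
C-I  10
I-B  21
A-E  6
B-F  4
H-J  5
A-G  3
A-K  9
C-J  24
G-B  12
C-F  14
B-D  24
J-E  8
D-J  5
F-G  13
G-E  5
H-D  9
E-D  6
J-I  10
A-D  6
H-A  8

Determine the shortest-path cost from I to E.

11

Shortest distances from I:
I: 0
D: 5  (via I)
C: 10  (via I)
J: 10  (via I)
A: 11  (via D)
E: 11  (via D)
Shortest route: I → D → E = 11.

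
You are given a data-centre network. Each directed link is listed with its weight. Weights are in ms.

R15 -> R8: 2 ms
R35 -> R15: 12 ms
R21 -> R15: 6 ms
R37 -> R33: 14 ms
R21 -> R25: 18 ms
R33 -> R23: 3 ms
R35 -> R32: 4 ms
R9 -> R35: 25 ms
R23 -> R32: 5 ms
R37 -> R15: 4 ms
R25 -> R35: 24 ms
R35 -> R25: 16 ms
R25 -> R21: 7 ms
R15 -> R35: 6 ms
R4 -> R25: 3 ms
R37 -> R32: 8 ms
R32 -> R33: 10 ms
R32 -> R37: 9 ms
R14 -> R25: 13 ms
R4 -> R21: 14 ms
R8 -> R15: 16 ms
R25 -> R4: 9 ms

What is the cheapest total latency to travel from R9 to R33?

39 ms

Settle nodes by increasing distance from R9:
R9: 0
R35: 25  (via R9)
R32: 29  (via R35)
R15: 37  (via R35)
R37: 38  (via R32)
R8: 39  (via R15)
R33: 39  (via R32)
Shortest route: R9–R35–R32–R33 = 39 ms.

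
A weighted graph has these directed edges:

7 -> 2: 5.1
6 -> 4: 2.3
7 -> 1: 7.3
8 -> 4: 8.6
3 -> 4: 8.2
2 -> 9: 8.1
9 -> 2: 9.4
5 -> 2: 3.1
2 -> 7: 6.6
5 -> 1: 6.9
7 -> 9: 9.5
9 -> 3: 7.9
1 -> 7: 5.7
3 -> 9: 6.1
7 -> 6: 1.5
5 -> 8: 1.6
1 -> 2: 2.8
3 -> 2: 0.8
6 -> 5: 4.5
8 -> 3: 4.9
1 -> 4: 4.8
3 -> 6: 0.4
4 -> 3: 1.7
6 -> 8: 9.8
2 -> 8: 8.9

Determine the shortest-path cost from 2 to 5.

12.6

Settle nodes by increasing distance from 2:
2: 0
7: 6.6  (via 2)
6: 8.1  (via 7)
9: 8.1  (via 2)
8: 8.9  (via 2)
4: 10.4  (via 6)
3: 12.1  (via 4)
5: 12.6  (via 6)
Shortest route: 2 → 7 → 6 → 5 = 12.6.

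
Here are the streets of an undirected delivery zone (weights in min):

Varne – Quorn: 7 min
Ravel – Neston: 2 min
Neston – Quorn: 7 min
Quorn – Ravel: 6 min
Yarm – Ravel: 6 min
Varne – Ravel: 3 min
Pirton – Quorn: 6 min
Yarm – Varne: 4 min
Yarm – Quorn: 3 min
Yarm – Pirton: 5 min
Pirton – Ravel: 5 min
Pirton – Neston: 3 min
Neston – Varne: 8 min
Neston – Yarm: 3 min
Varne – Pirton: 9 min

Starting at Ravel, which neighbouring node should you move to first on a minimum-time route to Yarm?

Neston

Candidate routes:
Ravel–Varne–Yarm: 3+4 = 7
Ravel–Neston–Yarm: 2+3 = 5
Ravel–Quorn–Yarm: 6+3 = 9
Ravel–Yarm: 6 = 6
Cheapest is Ravel–Neston–Yarm at 5 min.
So from Ravel the first move is to Neston.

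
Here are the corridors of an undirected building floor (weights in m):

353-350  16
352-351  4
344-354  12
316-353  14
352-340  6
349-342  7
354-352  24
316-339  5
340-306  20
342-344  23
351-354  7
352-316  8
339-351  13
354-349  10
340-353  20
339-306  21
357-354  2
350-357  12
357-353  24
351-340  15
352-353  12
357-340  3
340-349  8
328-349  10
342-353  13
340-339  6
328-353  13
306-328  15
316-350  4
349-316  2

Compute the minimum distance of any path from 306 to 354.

Settle nodes by increasing distance from 306:
306: 0
328: 15  (via 306)
340: 20  (via 306)
339: 21  (via 306)
357: 23  (via 340)
349: 25  (via 328)
354: 25  (via 357)
Shortest route: 306–340–357–354 = 25 m.

25 m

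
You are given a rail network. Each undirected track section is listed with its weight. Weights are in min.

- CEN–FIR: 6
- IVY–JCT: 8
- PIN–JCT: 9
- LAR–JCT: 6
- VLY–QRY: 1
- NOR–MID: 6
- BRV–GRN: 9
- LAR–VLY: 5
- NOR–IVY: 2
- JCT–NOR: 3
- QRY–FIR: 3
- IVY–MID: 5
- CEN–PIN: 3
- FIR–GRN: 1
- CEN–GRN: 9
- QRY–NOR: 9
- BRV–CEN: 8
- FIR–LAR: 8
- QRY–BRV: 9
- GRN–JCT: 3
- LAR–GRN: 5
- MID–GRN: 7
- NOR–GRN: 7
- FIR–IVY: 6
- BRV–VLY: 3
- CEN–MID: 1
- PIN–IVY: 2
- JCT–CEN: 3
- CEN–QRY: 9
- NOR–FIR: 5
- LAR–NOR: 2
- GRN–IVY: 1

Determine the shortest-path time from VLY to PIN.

8 min

Shortest distances from VLY:
VLY: 0
QRY: 1  (via VLY)
BRV: 3  (via VLY)
FIR: 4  (via QRY)
GRN: 5  (via FIR)
LAR: 5  (via VLY)
IVY: 6  (via GRN)
NOR: 7  (via LAR)
JCT: 8  (via GRN)
PIN: 8  (via IVY)
Shortest route: VLY → QRY → FIR → GRN → IVY → PIN = 8 min.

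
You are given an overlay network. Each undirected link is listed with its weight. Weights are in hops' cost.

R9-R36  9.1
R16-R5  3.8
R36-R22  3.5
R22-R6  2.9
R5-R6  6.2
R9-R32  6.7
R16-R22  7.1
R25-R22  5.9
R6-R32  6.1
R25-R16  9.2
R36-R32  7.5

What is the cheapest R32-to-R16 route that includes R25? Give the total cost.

24.1 hops' cost

Best R32 to R25: R32–R6–R22–R25 costing 14.9
Shortest R25→R16: R25–R16 = 9.2
Total via R25: 14.9 + 9.2 = 24.1 hops' cost.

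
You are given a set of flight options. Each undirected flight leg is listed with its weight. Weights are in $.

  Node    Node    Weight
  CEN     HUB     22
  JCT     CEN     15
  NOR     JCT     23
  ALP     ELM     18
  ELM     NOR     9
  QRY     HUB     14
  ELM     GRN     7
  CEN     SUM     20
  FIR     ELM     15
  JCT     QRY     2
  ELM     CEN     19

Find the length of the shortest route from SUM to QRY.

$37

Compare a few routes:
SUM → CEN → HUB → QRY: 20+22+14 = 56
SUM → CEN → ELM → NOR → JCT → QRY: 20+19+9+23+2 = 73
SUM → CEN → JCT → QRY: 20+15+2 = 37
The minimum is $37 via SUM → CEN → JCT → QRY.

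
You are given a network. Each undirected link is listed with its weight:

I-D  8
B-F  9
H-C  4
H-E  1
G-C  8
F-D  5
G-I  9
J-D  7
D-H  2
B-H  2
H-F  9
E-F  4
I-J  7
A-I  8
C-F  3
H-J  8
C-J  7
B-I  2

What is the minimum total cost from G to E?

13

Compare a few routes:
G - C - H - E: 8+4+1 = 13
G - I - B - H - E: 9+2+2+1 = 14
Cheapest is G - C - H - E at 13.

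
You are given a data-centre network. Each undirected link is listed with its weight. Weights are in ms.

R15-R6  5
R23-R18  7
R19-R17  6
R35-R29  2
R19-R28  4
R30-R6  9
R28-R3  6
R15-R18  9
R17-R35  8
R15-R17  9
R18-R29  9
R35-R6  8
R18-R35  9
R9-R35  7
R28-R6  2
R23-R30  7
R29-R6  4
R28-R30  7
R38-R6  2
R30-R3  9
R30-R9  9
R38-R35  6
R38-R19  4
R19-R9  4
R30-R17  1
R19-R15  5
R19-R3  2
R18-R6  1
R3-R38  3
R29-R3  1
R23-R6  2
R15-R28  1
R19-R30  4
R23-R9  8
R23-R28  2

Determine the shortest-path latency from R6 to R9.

10 ms

Running Dijkstra from R6:
R6: 0
R18: 1  (via R6)
R23: 2  (via R6)
R38: 2  (via R6)
R28: 2  (via R6)
R15: 3  (via R28)
R29: 4  (via R6)
R3: 5  (via R38)
R19: 6  (via R38)
R35: 6  (via R29)
R30: 9  (via R6)
R17: 10  (via R30)
R9: 10  (via R23)
Shortest route: R6–R23–R9 = 10 ms.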